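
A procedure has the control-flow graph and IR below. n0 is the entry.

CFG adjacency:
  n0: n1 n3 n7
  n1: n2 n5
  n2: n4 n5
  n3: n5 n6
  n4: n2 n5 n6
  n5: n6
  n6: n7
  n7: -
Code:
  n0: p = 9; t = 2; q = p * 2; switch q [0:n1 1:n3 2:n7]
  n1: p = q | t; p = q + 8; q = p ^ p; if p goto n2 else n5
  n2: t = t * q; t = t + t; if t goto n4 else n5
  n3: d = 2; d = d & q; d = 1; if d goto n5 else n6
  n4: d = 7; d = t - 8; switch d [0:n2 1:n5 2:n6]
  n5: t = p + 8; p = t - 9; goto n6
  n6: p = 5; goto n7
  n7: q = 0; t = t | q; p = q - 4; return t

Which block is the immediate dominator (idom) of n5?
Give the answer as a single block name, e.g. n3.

Answer: n0

Derivation:
idom tree: n1←n0 n2←n1 n3←n0 n4←n2 n5←n0 n6←n0 n7←n0
Join-block Dom:
  n2: preds {n1,n4}: {n0,n1} ∩ {n0,n1,n2,n4} = {n0,n1}; idom=n1
  n5: preds {n1,n2,n3,n4}: {n0,n1} ∩ {n0,n1,n2} ∩ {n0,n3} ∩ {n0,n1,n2,n4} = {n0}; idom=n0
  n6: preds {n3,n4,n5}: {n0,n3} ∩ {n0,n1,n2,n4} ∩ {n0,n5} = {n0}; idom=n0
  n7: preds {n0,n6}: {n0} ∩ {n0,n6} = {n0}; idom=n0

idom(n5) = n0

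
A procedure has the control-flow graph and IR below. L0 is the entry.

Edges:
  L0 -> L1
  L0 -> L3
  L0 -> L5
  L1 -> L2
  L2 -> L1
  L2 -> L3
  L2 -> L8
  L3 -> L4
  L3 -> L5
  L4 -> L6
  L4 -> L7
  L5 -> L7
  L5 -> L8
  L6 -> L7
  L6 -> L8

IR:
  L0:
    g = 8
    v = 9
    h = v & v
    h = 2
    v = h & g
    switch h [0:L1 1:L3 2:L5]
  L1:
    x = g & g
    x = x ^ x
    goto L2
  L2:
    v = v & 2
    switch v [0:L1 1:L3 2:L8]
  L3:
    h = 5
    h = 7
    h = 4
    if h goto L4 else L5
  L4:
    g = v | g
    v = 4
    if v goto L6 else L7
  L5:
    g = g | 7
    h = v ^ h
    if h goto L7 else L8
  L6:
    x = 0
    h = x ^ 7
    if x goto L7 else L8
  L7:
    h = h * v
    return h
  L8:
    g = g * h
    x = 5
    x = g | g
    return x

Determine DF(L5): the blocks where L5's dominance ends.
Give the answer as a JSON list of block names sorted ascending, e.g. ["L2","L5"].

idom tree: L1←L0 L2←L1 L3←L0 L4←L3 L5←L0 L6←L4 L7←L0 L8←L0
Join-block Dom:
  L1: preds {L0,L2}: {L0} ∩ {L0,L1,L2} = {L0}; idom=L0
  L3: preds {L0,L2}: {L0} ∩ {L0,L1,L2} = {L0}; idom=L0
  L5: preds {L0,L3}: {L0} ∩ {L0,L3} = {L0}; idom=L0
  L7: preds {L4,L5,L6}: {L0,L3,L4} ∩ {L0,L5} ∩ {L0,L3,L4,L6} = {L0}; idom=L0
  L8: preds {L2,L5,L6}: {L0,L1,L2} ∩ {L0,L5} ∩ {L0,L3,L4,L6} = {L0}; idom=L0

Frontier:
  join L1 pred L0: · stop@L0
  join L1 pred L2: L2→L1 stop@L0
  join L3 pred L0: · stop@L0
  join L3 pred L2: L2→L1 stop@L0
  join L5 pred L0: · stop@L0
  join L5 pred L3: L3 stop@L0
  join L7 pred L4: L4→L3 stop@L0
  join L7 pred L5: L5 stop@L0
  join L7 pred L6: L6→L4→L3 stop@L0
  join L8 pred L2: L2→L1 stop@L0
  join L8 pred L5: L5 stop@L0
  join L8 pred L6: L6→L4→L3 stop@L0
  L0: DF=∅
  L1: DF={L1,L3,L8}
  L2: DF={L1,L3,L8}
  L3: DF={L5,L7,L8}
  L4: DF={L7,L8}
  L5: DF={L7,L8}
  L6: DF={L7,L8}
  L7: DF=∅
  L8: DF=∅

DF(L5) = ["L7", "L8"]

Answer: ["L7", "L8"]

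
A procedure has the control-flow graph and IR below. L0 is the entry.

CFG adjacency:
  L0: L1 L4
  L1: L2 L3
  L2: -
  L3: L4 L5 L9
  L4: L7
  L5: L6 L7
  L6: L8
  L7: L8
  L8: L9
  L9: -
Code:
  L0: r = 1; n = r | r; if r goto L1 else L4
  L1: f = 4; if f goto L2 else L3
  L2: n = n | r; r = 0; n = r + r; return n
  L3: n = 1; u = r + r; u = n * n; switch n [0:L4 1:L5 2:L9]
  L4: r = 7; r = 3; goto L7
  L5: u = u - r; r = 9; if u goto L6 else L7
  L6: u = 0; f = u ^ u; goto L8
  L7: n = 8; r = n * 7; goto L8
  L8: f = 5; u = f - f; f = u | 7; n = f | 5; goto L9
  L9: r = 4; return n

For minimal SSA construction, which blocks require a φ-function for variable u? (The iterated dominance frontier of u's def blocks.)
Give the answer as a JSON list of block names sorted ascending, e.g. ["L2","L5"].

Answer: ["L4", "L7", "L8", "L9"]

Working:
idom tree: L1←L0 L2←L1 L3←L1 L4←L0 L5←L3 L6←L5 L7←L0 L8←L0 L9←L0
Join-block Dom:
  L4: preds {L0,L3}: {L0} ∩ {L0,L1,L3} = {L0}; idom=L0
  L7: preds {L4,L5}: {L0,L4} ∩ {L0,L1,L3,L5} = {L0}; idom=L0
  L8: preds {L6,L7}: {L0,L1,L3,L5,L6} ∩ {L0,L7} = {L0}; idom=L0
  L9: preds {L3,L8}: {L0,L1,L3} ∩ {L0,L8} = {L0}; idom=L0

Frontier:
  join L4 pred L0: · stop@L0
  join L4 pred L3: L3→L1 stop@L0
  join L7 pred L4: L4 stop@L0
  join L7 pred L5: L5→L3→L1 stop@L0
  join L8 pred L6: L6→L5→L3→L1 stop@L0
  join L8 pred L7: L7 stop@L0
  join L9 pred L3: L3→L1 stop@L0
  join L9 pred L8: L8 stop@L0
  L0 → ∅
  L1 → {L4,L7,L8,L9}
  L2 → ∅
  L3 → {L4,L7,L8,L9}
  L4 → {L7}
  L5 → {L7,L8}
  L6 → {L8}
  L7 → {L8}
  L8 → {L9}
  L9 → ∅

φ for u: defs {L3,L5,L6,L8}
  DF⁺ = {L4,L7,L8,L9}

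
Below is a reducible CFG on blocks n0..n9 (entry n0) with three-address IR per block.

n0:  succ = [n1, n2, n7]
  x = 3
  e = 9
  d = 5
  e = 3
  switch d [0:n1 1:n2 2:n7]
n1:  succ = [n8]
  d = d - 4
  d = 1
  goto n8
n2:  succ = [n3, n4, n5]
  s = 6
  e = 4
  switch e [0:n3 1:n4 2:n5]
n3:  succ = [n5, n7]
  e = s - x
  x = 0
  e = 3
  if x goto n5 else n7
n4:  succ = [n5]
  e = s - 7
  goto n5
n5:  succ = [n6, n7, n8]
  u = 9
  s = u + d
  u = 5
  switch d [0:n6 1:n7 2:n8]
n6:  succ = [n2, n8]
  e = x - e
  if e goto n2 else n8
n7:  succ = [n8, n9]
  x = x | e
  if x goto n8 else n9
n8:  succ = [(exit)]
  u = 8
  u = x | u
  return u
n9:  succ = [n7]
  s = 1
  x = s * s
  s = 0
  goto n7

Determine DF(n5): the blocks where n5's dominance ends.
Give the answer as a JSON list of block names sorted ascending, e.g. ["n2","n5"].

idom tree: n1←n0 n2←n0 n3←n2 n4←n2 n5←n2 n6←n5 n7←n0 n8←n0 n9←n7
Dom∩ at merges:
  n2: preds {n0,n6}: {n0} ∩ {n0,n2,n5,n6} = {n0}; idom=n0
  n5: preds {n2,n3,n4}: {n0,n2} ∩ {n0,n2,n3} ∩ {n0,n2,n4} = {n0,n2}; idom=n2
  n7: preds {n0,n3,n5,n9}: {n0} ∩ {n0,n2,n3} ∩ {n0,n2,n5} ∩ {n0,n7,n9} = {n0}; idom=n0
  n8: preds {n1,n5,n6,n7}: {n0,n1} ∩ {n0,n2,n5} ∩ {n0,n2,n5,n6} ∩ {n0,n7} = {n0}; idom=n0

DF derivation:
  n2←n0: walk · to n0
  n2←n6: walk n6→n5→n2 to n0
  n5←n2: walk · to n2
  n5←n3: walk n3 to n2
  n5←n4: walk n4 to n2
  n7←n0: walk · to n0
  n7←n3: walk n3→n2 to n0
  n7←n5: walk n5→n2 to n0
  n7←n9: walk n9→n7 to n0
  n8←n1: walk n1 to n0
  n8←n5: walk n5→n2 to n0
  n8←n6: walk n6→n5→n2 to n0
  n8←n7: walk n7 to n0
  n0: DF=∅
  n1: DF={n8}
  n2: DF={n2,n7,n8}
  n3: DF={n5,n7}
  n4: DF={n5}
  n5: DF={n2,n7,n8}
  n6: DF={n2,n8}
  n7: DF={n7,n8}
  n8: DF=∅
  n9: DF={n7}

DF(n5) = ["n2", "n7", "n8"]

Answer: ["n2", "n7", "n8"]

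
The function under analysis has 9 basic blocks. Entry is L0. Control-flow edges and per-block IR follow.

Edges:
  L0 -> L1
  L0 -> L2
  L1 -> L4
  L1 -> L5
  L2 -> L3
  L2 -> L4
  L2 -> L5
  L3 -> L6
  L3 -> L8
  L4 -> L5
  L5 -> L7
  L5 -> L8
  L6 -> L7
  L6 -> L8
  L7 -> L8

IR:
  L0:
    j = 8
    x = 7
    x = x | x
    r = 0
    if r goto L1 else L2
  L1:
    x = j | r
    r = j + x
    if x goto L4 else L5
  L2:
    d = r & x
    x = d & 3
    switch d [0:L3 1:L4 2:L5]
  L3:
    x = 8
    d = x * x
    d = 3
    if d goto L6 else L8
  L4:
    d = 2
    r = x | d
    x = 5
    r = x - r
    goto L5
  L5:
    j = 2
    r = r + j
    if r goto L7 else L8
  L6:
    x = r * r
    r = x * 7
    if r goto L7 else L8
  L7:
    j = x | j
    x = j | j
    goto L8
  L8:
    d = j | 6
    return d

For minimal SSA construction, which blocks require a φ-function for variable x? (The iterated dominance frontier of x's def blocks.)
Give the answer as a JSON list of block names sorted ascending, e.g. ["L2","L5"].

Answer: ["L4", "L5", "L7", "L8"]

Derivation:
idom tree: L1←L0 L2←L0 L3←L2 L4←L0 L5←L0 L6←L3 L7←L0 L8←L0
Dom at joins:
  L4: preds {L1,L2}: {L0,L1} ∩ {L0,L2} = {L0}; idom=L0
  L5: preds {L1,L2,L4}: {L0,L1} ∩ {L0,L2} ∩ {L0,L4} = {L0}; idom=L0
  L7: preds {L5,L6}: {L0,L5} ∩ {L0,L2,L3,L6} = {L0}; idom=L0
  L8: preds {L3,L5,L6,L7}: {L0,L2,L3} ∩ {L0,L5} ∩ {L0,L2,L3,L6} ∩ {L0,L7} = {L0}; idom=L0

DF derivation:
  join L4 pred L1: L1 stop@L0
  join L4 pred L2: L2 stop@L0
  join L5 pred L1: L1 stop@L0
  join L5 pred L2: L2 stop@L0
  join L5 pred L4: L4 stop@L0
  join L7 pred L5: L5 stop@L0
  join L7 pred L6: L6→L3→L2 stop@L0
  join L8 pred L3: L3→L2 stop@L0
  join L8 pred L5: L5 stop@L0
  join L8 pred L6: L6→L3→L2 stop@L0
  join L8 pred L7: L7 stop@L0
  L0: DF=∅
  L1: DF={L4,L5}
  L2: DF={L4,L5,L7,L8}
  L3: DF={L7,L8}
  L4: DF={L5}
  L5: DF={L7,L8}
  L6: DF={L7,L8}
  L7: DF={L8}
  L8: DF=∅

φ for x: defs {L0,L1,L2,L3,L4,L6,L7}
  DF⁺ = {L4,L5,L7,L8}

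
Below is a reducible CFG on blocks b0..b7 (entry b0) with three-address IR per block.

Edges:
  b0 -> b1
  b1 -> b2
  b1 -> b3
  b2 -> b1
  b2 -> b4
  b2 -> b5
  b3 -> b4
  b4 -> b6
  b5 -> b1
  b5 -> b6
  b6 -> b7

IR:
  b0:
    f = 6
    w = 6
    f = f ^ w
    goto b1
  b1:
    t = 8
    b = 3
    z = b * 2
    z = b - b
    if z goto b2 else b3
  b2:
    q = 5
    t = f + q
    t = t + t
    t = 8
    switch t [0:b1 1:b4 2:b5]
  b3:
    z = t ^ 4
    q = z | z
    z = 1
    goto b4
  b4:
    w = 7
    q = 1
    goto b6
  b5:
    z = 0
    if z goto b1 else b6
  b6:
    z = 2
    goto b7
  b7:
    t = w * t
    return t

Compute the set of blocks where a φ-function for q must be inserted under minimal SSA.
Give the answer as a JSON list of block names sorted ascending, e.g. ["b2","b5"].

idom tree: b1←b0 b2←b1 b3←b1 b4←b1 b5←b2 b6←b1 b7←b6
Dom at joins:
  b1: preds {b0,b2,b5}: {b0} ∩ {b0,b1,b2} ∩ {b0,b1,b2,b5} = {b0}; idom=b0
  b4: preds {b2,b3}: {b0,b1,b2} ∩ {b0,b1,b3} = {b0,b1}; idom=b1
  b6: preds {b4,b5}: {b0,b1,b4} ∩ {b0,b1,b2,b5} = {b0,b1}; idom=b1

DF derivation:
  b1←b0: walk · to b0
  b1←b2: walk b2→b1 to b0
  b1←b5: walk b5→b2→b1 to b0
  b4←b2: walk b2 to b1
  b4←b3: walk b3 to b1
  b6←b4: walk b4 to b1
  b6←b5: walk b5→b2 to b1
  b0 → ∅
  b1 → {b1}
  b2 → {b1,b4,b6}
  b3 → {b4}
  b4 → {b6}
  b5 → {b1,b6}
  b6 → ∅
  b7 → ∅

φ for q: defs {b2,b3,b4}
  DF⁺ = {b1,b4,b6}

Answer: ["b1", "b4", "b6"]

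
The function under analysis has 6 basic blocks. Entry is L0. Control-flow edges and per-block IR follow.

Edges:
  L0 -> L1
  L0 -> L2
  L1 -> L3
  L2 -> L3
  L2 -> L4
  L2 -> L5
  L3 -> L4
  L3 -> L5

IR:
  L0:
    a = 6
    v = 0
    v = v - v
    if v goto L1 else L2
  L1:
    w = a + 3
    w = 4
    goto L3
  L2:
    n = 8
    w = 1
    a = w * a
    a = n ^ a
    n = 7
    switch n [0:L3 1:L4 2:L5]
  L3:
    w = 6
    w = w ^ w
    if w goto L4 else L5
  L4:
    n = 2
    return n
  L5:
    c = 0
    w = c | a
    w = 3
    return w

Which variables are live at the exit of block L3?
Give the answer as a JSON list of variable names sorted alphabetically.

Answer: ["a"]

Working:
def/use:
  L0: {a,v} / ∅
  L1: {w} / {a}
  L2: {a,n,w} / {a}
  L3: {w} / ∅
  L4: {n} / ∅
  L5: {c,w} / {a}

Backward fixpoint:
  L0 li=∅ lo={a}
  L1 li={a} lo={a}
  L2 li={a} lo={a}
  L3 li={a} lo={a}
  L4 li=∅ lo=∅
  L5 li={a} lo=∅

live-out(L3) = ["a"]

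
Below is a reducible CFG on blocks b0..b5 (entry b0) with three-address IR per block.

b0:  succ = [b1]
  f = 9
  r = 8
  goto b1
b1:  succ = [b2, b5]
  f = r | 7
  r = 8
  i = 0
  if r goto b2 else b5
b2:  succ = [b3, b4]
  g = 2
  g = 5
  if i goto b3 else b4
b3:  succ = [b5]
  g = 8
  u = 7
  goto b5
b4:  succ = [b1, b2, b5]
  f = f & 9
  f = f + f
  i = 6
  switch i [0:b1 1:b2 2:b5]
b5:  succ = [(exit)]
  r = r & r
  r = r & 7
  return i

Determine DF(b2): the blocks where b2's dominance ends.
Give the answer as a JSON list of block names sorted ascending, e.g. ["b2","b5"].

idom tree: b1←b0 b2←b1 b3←b2 b4←b2 b5←b1
Dom∩ at merges:
  b1: preds {b0,b4}: {b0} ∩ {b0,b1,b2,b4} = {b0}; idom=b0
  b2: preds {b1,b4}: {b0,b1} ∩ {b0,b1,b2,b4} = {b0,b1}; idom=b1
  b5: preds {b1,b3,b4}: {b0,b1} ∩ {b0,b1,b2,b3} ∩ {b0,b1,b2,b4} = {b0,b1}; idom=b1

DF walk-up:
  b1←b0: walk · to b0
  b1←b4: walk b4→b2→b1 to b0
  b2←b1: walk · to b1
  b2←b4: walk b4→b2 to b1
  b5←b1: walk · to b1
  b5←b3: walk b3→b2 to b1
  b5←b4: walk b4→b2 to b1
  b0: DF=∅
  b1: DF={b1}
  b2: DF={b1,b2,b5}
  b3: DF={b5}
  b4: DF={b1,b2,b5}
  b5: DF=∅

DF(b2) = ["b1", "b2", "b5"]

Answer: ["b1", "b2", "b5"]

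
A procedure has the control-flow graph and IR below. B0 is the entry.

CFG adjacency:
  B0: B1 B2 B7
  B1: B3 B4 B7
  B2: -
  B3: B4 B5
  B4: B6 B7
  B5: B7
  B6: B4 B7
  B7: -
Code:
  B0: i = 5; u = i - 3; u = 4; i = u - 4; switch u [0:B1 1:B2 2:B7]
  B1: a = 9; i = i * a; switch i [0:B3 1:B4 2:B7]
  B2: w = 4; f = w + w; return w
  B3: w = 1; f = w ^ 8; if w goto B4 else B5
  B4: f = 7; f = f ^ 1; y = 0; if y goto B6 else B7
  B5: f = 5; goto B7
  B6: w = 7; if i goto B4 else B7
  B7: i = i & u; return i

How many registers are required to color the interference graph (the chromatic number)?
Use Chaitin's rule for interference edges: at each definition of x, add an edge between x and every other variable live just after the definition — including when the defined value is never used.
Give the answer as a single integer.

Block summaries:
  B0: {i,u} / ∅
  B1: {a,i} / {i}
  B2: {f,w} / ∅
  B3: {f,w} / ∅
  B4: {f,y} / ∅
  B5: {f} / ∅
  B6: {w} / {i}
  B7: {i} / {i,u}

Liveness:
  B0: in=∅ out={i,u}
  B1: in={i,u} out={i,u}
  B2: in=∅ out=∅
  B3: in={i,u} out={i,u}
  B4: in={i,u} out={i,u}
  B5: in={i,u} out={i,u}
  B6: in={i,u} out={i,u}
  B7: in={i,u} out=∅

Interference:
  a: {i,u}
  f: {i,u,w}
  i: {a,f,u,w,y}
  u: {a,f,i,w,y}
  w: {f,i,u}
  y: {i,u}

Registers:
  lower bound: {f,i,u,w} mutually conflict ⇒ χ ≥ 4
  assign a→r2 f→r2 i→r0 u→r1 w→r3 y→r2 — no edge inside a register ⇒ χ ≤ 4
  χ = 4

Answer: 4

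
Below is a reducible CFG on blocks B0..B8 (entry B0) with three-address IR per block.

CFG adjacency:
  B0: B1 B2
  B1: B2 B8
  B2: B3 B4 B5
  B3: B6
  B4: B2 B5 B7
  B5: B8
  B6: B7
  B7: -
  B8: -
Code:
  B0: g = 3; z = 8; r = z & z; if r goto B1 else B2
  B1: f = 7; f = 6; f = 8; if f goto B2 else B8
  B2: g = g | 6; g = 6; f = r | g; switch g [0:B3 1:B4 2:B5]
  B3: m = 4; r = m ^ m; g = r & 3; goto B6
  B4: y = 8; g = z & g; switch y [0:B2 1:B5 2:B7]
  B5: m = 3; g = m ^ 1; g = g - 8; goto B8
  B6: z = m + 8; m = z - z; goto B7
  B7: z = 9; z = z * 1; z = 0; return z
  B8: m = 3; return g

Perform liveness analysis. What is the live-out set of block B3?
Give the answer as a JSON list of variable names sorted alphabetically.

Answer: ["m"]

Working:
Per-block:
  B0 def {g,r,z} use ∅
  B1 def {f} use ∅
  B2 def {f,g} use {g,r}
  B3 def {g,m,r} use ∅
  B4 def {g,y} use {g,z}
  B5 def {g,m} use ∅
  B6 def {m,z} use {m}
  B7 def {z} use ∅
  B8 def {m} use {g}

Liveness:
  live B0: ∅→{g,r,z}
  live B1: {g,r,z}→{g,r,z}
  live B2: {g,r,z}→{g,r,z}
  live B3: ∅→{m}
  live B4: {g,r,z}→{g,r,z}
  live B5: ∅→{g}
  live B6: {m}→∅
  live B7: ∅→∅
  live B8: {g}→∅

live-out(B3) = ["m"]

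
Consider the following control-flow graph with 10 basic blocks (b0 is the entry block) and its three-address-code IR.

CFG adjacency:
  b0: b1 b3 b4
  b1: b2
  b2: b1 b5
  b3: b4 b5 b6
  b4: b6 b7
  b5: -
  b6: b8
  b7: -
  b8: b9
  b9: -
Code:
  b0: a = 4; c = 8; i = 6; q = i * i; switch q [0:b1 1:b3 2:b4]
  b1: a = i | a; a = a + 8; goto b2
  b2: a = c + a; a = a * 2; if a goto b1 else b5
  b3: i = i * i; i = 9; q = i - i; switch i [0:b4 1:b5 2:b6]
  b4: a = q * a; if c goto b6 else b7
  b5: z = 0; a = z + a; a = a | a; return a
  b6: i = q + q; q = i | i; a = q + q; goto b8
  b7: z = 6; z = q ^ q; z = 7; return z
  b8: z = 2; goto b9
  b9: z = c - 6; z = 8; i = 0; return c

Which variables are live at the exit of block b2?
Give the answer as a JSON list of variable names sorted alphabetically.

Answer: ["a", "c", "i"]

Derivation:
Block summaries:
  b0: {a,c,i,q} / ∅
  b1: {a} / {a,i}
  b2: {a} / {a,c}
  b3: {i,q} / {i}
  b4: {a} / {a,c,q}
  b5: {a,z} / {a}
  b6: {a,i,q} / {q}
  b7: {z} / {q}
  b8: {z} / ∅
  b9: {i,z} / {c}

Live sets:
  live b0: ∅→{a,c,i,q}
  live b1: {a,c,i}→{a,c,i}
  live b2: {a,c,i}→{a,c,i}
  live b3: {a,c,i}→{a,c,q}
  live b4: {a,c,q}→{c,q}
  live b5: {a}→∅
  live b6: {c,q}→{c}
  live b7: {q}→∅
  live b8: {c}→{c}
  live b9: {c}→∅

live-out(b2) = ["a", "c", "i"]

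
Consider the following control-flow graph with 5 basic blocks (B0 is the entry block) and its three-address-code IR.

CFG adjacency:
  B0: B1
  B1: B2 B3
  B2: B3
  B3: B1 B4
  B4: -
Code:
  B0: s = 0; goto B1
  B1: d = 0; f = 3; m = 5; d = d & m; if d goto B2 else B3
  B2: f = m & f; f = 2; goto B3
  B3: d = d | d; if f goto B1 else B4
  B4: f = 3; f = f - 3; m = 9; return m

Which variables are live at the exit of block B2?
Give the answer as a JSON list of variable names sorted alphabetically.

Block summaries:
  B0: {s} / ∅
  B1: {d,f,m} / ∅
  B2: {f} / {f,m}
  B3: {d} / {d,f}
  B4: {f,m} / ∅

Liveness:
  B0 li=∅ lo=∅
  B1 li=∅ lo={d,f,m}
  B2 li={d,f,m} lo={d,f}
  B3 li={d,f} lo=∅
  B4 li=∅ lo=∅

live-out(B2) = ["d", "f"]

Answer: ["d", "f"]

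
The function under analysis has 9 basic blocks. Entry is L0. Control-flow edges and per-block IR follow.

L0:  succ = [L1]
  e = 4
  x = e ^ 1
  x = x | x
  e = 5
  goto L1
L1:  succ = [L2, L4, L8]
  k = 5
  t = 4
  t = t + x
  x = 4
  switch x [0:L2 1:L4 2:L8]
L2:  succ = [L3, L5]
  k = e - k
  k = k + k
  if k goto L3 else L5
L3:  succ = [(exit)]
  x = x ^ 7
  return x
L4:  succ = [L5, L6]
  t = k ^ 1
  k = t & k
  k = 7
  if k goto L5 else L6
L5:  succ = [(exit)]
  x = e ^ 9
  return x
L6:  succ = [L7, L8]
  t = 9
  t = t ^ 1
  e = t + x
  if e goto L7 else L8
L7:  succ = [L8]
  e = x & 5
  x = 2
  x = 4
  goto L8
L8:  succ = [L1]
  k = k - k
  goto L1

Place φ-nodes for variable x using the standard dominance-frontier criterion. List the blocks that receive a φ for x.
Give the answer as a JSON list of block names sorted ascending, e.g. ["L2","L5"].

Answer: ["L1", "L8"]

Analysis:
idom tree: L1←L0 L2←L1 L3←L2 L4←L1 L5←L1 L6←L4 L7←L6 L8←L1
Dom∩ at merges:
  L1: preds {L0,L8}: {L0} ∩ {L0,L1,L8} = {L0}; idom=L0
  L5: preds {L2,L4}: {L0,L1,L2} ∩ {L0,L1,L4} = {L0,L1}; idom=L1
  L8: preds {L1,L6,L7}: {L0,L1} ∩ {L0,L1,L4,L6} ∩ {L0,L1,L4,L6,L7} = {L0,L1}; idom=L1

DF derivation:
  join L1 pred L0: · stop@L0
  join L1 pred L8: L8→L1 stop@L0
  join L5 pred L2: L2 stop@L1
  join L5 pred L4: L4 stop@L1
  join L8 pred L1: · stop@L1
  join L8 pred L6: L6→L4 stop@L1
  join L8 pred L7: L7→L6→L4 stop@L1
  L0 → ∅
  L1 → {L1}
  L2 → {L5}
  L3 → ∅
  L4 → {L5,L8}
  L5 → ∅
  L6 → {L8}
  L7 → {L8}
  L8 → {L1}

φ for x: defs {L0,L1,L3,L5,L7}
  DF⁺ = {L1,L8}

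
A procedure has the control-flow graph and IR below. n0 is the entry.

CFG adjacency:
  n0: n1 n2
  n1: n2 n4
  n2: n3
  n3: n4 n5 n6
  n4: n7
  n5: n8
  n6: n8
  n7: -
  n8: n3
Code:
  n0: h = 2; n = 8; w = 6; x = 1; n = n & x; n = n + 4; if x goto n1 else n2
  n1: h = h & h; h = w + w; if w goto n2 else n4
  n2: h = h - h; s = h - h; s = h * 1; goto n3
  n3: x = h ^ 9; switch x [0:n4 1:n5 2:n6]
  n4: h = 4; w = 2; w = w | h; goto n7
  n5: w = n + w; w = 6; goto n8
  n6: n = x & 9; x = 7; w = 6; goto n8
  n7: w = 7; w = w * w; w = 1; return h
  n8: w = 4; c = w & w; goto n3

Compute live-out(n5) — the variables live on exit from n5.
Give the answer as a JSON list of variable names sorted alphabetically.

Answer: ["h", "n"]

Derivation:
def/use:
  n0: {h,n,w,x} / ∅
  n1: {h} / {h,w}
  n2: {h,s} / {h}
  n3: {x} / {h}
  n4: {h,w} / ∅
  n5: {w} / {n,w}
  n6: {n,w,x} / {x}
  n7: {w} / {h}
  n8: {c,w} / ∅

Backward fixpoint:
  n0: in=∅ out={h,n,w}
  n1: in={h,n,w} out={h,n,w}
  n2: in={h,n,w} out={h,n,w}
  n3: in={h,n,w} out={h,n,w,x}
  n4: in=∅ out={h}
  n5: in={h,n,w} out={h,n}
  n6: in={h,x} out={h,n}
  n7: in={h} out=∅
  n8: in={h,n} out={h,n,w}

live-out(n5) = ["h", "n"]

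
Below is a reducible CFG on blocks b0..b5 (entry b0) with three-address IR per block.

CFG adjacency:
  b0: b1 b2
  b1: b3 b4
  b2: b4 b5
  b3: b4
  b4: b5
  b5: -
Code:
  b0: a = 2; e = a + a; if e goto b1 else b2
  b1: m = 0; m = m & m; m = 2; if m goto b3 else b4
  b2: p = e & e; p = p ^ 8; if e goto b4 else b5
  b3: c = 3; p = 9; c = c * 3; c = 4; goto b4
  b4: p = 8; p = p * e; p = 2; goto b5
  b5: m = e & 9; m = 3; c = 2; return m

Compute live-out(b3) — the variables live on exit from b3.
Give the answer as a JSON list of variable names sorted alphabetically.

Answer: ["e"]

Analysis:
Block summaries:
  b0: {a,e} / ∅
  b1: {m} / ∅
  b2: {p} / {e}
  b3: {c,p} / ∅
  b4: {p} / {e}
  b5: {c,m} / {e}

Backward fixpoint:
  live b0: ∅→{e}
  live b1: {e}→{e}
  live b2: {e}→{e}
  live b3: {e}→{e}
  live b4: {e}→{e}
  live b5: {e}→∅

live-out(b3) = ["e"]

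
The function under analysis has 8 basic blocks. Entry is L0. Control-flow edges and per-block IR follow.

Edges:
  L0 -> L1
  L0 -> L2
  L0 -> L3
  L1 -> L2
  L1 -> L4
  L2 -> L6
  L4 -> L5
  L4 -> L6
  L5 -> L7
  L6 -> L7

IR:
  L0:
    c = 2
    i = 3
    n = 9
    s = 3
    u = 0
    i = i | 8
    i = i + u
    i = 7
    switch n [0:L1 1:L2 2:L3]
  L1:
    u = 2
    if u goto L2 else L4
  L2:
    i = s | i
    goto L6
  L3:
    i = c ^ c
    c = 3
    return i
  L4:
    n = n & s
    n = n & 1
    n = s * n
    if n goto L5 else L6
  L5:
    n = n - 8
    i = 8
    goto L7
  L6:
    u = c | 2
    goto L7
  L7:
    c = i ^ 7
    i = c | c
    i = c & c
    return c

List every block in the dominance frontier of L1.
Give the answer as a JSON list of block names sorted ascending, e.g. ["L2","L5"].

idom tree: L1←L0 L2←L0 L3←L0 L4←L1 L5←L4 L6←L0 L7←L0
Dom∩ at merges:
  L2: preds {L0,L1}: {L0} ∩ {L0,L1} = {L0}; idom=L0
  L6: preds {L2,L4}: {L0,L2} ∩ {L0,L1,L4} = {L0}; idom=L0
  L7: preds {L5,L6}: {L0,L1,L4,L5} ∩ {L0,L6} = {L0}; idom=L0

DF derivation:
  join L2 pred L0: · stop@L0
  join L2 pred L1: L1 stop@L0
  join L6 pred L2: L2 stop@L0
  join L6 pred L4: L4→L1 stop@L0
  join L7 pred L5: L5→L4→L1 stop@L0
  join L7 pred L6: L6 stop@L0
  L0 → ∅
  L1 → {L2,L6,L7}
  L2 → {L6}
  L3 → ∅
  L4 → {L6,L7}
  L5 → {L7}
  L6 → {L7}
  L7 → ∅

DF(L1) = ["L2", "L6", "L7"]

Answer: ["L2", "L6", "L7"]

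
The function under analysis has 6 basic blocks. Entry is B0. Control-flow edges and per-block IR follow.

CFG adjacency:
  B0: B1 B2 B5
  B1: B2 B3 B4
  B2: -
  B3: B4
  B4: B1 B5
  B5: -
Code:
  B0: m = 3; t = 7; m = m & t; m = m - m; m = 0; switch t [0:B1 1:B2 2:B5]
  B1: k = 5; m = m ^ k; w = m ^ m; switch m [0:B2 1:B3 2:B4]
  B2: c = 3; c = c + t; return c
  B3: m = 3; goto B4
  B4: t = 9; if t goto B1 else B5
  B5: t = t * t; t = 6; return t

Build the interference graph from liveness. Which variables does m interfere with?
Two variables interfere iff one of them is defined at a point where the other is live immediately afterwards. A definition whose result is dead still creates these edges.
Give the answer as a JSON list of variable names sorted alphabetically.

def/use:
  B0: def={m,t} ue=∅
  B1: def={k,m,w} ue={m}
  B2: def={c} ue={t}
  B3: def={m} ue=∅
  B4: def={t} ue=∅
  B5: def={t} ue={t}

Live sets:
  B0: in=∅ out={m,t}
  B1: in={m,t} out={m,t}
  B2: in={t} out=∅
  B3: in=∅ out={m}
  B4: in={m} out={m,t}
  B5: in={t} out=∅

Conflict graph:
  c: {t}
  k: {m,t}
  m: {k,t,w}
  t: {c,k,m,w}
  w: {m,t}

N(m) = ["k", "t", "w"]

Answer: ["k", "t", "w"]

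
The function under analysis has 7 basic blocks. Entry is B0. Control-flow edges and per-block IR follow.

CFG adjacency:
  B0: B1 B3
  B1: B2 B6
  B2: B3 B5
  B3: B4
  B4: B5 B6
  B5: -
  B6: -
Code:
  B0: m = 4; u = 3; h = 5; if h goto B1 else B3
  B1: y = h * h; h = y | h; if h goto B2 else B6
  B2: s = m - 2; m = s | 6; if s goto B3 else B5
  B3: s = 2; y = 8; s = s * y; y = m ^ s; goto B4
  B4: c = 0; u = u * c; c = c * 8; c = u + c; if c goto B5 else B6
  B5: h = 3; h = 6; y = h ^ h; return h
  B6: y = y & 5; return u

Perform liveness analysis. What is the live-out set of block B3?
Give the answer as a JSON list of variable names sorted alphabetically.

Block summaries:
  B0: {h,m,u} / ∅
  B1: {h,y} / {h}
  B2: {m,s} / {m}
  B3: {s,y} / {m}
  B4: {c,u} / {u}
  B5: {h,y} / ∅
  B6: {y} / {u,y}

Liveness:
  B0 li=∅ lo={h,m,u}
  B1 li={h,m,u} lo={m,u,y}
  B2 li={m,u} lo={m,u}
  B3 li={m,u} lo={u,y}
  B4 li={u,y} lo={u,y}
  B5 li=∅ lo=∅
  B6 li={u,y} lo=∅

live-out(B3) = ["u", "y"]

Answer: ["u", "y"]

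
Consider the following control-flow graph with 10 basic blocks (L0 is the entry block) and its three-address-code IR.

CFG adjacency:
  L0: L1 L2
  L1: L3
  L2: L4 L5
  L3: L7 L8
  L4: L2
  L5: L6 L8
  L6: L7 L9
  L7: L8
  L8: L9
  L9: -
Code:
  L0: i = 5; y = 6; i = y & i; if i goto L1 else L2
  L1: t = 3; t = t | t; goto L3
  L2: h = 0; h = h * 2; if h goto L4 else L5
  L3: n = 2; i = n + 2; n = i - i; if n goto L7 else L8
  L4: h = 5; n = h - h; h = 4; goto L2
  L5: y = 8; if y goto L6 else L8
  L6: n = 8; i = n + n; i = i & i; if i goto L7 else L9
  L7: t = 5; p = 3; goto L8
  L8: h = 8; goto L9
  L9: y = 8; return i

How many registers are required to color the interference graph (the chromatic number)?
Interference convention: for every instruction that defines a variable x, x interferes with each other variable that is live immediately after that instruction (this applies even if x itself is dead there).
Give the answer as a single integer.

Per-block:
  L0: {i,y} / ∅
  L1: {t} / ∅
  L2: {h} / ∅
  L3: {i,n} / ∅
  L4: {h,n} / ∅
  L5: {y} / ∅
  L6: {i,n} / ∅
  L7: {p,t} / ∅
  L8: {h} / ∅
  L9: {y} / {i}

Liveness:
  L0: in=∅ out={i}
  L1: in=∅ out=∅
  L2: in={i} out={i}
  L3: in=∅ out={i}
  L4: in={i} out={i}
  L5: in={i} out={i}
  L6: in=∅ out={i}
  L7: in={i} out={i}
  L8: in={i} out={i}
  L9: in={i} out=∅

Interference:
  h↔{i}
  i↔{h,n,p,t,y}
  n↔{i}
  p↔{i}
  t↔{i}
  y↔{i}

Registers:
  {h,i} pairwise interfere (2-clique) ⇒ χ ≥ 2
  2-colouring: c0={i}  c1={h,n,p,t,y}
  χ = 2

Answer: 2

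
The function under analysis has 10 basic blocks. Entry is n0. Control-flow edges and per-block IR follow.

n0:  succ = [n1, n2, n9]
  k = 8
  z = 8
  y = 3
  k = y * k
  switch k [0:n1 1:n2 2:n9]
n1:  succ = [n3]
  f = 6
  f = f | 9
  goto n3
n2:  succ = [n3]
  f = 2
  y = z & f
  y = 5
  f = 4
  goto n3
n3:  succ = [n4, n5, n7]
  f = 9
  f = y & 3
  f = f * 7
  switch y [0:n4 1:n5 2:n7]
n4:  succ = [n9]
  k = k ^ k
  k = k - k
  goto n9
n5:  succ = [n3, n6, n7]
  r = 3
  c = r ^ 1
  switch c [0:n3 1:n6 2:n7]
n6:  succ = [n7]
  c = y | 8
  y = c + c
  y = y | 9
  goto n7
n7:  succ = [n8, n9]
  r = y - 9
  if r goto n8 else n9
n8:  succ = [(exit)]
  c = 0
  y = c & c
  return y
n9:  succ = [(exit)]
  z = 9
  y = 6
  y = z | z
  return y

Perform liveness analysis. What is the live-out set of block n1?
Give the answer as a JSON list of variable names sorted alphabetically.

Answer: ["k", "y"]

Working:
Block summaries:
  n0 def {k,y,z} use ∅
  n1 def {f} use ∅
  n2 def {f,y} use {z}
  n3 def {f} use {y}
  n4 def {k} use {k}
  n5 def {c,r} use ∅
  n6 def {c,y} use {y}
  n7 def {r} use {y}
  n8 def {c,y} use ∅
  n9 def {y,z} use ∅

Live sets:
  live n0: ∅→{k,y,z}
  live n1: {k,y}→{k,y}
  live n2: {k,z}→{k,y}
  live n3: {k,y}→{k,y}
  live n4: {k}→∅
  live n5: {k,y}→{k,y}
  live n6: {y}→{y}
  live n7: {y}→∅
  live n8: ∅→∅
  live n9: ∅→∅

live-out(n1) = ["k", "y"]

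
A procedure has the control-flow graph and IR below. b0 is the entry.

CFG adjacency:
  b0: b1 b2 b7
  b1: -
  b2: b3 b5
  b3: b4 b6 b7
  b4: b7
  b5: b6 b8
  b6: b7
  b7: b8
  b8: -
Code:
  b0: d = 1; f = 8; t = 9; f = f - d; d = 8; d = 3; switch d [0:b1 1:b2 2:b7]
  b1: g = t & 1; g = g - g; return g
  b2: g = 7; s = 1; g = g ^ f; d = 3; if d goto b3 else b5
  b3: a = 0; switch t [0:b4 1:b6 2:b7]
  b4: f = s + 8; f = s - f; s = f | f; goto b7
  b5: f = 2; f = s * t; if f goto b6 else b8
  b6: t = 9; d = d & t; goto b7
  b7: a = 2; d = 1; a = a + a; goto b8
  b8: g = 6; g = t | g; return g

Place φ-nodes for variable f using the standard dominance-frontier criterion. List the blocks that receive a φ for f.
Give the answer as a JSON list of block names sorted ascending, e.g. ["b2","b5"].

idom tree: b1←b0 b2←b0 b3←b2 b4←b3 b5←b2 b6←b2 b7←b0 b8←b0
Dom∩ at merges:
  b6: preds {b3,b5}: {b0,b2,b3} ∩ {b0,b2,b5} = {b0,b2}; idom=b2
  b7: preds {b0,b3,b4,b6}: {b0} ∩ {b0,b2,b3} ∩ {b0,b2,b3,b4} ∩ {b0,b2,b6} = {b0}; idom=b0
  b8: preds {b5,b7}: {b0,b2,b5} ∩ {b0,b7} = {b0}; idom=b0

Frontier:
  b6←b3: walk b3 to b2
  b6←b5: walk b5 to b2
  b7←b0: walk · to b0
  b7←b3: walk b3→b2 to b0
  b7←b4: walk b4→b3→b2 to b0
  b7←b6: walk b6→b2 to b0
  b8←b5: walk b5→b2 to b0
  b8←b7: walk b7 to b0
  b0: DF=∅
  b1: DF=∅
  b2: DF={b7,b8}
  b3: DF={b6,b7}
  b4: DF={b7}
  b5: DF={b6,b8}
  b6: DF={b7}
  b7: DF={b8}
  b8: DF=∅

φ for f: defs {b0,b4,b5}
  DF⁺ = {b6,b7,b8}

Answer: ["b6", "b7", "b8"]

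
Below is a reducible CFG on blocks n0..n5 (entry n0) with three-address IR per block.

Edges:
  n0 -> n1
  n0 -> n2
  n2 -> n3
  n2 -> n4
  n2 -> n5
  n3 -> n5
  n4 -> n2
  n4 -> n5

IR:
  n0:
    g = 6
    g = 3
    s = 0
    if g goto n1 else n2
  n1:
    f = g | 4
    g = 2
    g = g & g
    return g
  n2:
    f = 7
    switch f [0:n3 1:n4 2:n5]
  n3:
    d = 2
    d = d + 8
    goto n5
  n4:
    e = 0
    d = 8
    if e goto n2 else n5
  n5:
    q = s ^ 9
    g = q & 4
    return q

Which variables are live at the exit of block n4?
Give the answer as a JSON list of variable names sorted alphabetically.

Answer: ["s"]

Analysis:
Per-block:
  n0: def={g,s} ue=∅
  n1: def={f,g} ue={g}
  n2: def={f} ue=∅
  n3: def={d} ue=∅
  n4: def={d,e} ue=∅
  n5: def={g,q} ue={s}

Backward fixpoint:
  n0 li=∅ lo={g,s}
  n1 li={g} lo=∅
  n2 li={s} lo={s}
  n3 li={s} lo={s}
  n4 li={s} lo={s}
  n5 li={s} lo=∅

live-out(n4) = ["s"]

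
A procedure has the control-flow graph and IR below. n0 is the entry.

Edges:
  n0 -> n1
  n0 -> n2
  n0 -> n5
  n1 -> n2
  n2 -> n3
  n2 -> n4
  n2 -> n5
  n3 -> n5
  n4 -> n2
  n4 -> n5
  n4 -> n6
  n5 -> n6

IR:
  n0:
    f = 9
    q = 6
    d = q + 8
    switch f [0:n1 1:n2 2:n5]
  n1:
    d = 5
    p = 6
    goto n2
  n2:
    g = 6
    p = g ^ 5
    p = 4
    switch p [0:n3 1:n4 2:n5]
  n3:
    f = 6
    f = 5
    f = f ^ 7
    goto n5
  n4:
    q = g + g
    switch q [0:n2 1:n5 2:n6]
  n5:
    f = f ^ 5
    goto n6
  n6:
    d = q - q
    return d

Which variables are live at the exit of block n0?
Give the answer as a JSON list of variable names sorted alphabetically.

Answer: ["f", "q"]

Working:
Block summaries:
  n0: {d,f,q} / ∅
  n1: {d,p} / ∅
  n2: {g,p} / ∅
  n3: {f} / ∅
  n4: {q} / {g}
  n5: {f} / {f}
  n6: {d} / {q}

Liveness:
  n0 li=∅ lo={f,q}
  n1 li={f,q} lo={f,q}
  n2 li={f,q} lo={f,g,q}
  n3 li={q} lo={f,q}
  n4 li={f,g} lo={f,q}
  n5 li={f,q} lo={q}
  n6 li={q} lo=∅

live-out(n0) = ["f", "q"]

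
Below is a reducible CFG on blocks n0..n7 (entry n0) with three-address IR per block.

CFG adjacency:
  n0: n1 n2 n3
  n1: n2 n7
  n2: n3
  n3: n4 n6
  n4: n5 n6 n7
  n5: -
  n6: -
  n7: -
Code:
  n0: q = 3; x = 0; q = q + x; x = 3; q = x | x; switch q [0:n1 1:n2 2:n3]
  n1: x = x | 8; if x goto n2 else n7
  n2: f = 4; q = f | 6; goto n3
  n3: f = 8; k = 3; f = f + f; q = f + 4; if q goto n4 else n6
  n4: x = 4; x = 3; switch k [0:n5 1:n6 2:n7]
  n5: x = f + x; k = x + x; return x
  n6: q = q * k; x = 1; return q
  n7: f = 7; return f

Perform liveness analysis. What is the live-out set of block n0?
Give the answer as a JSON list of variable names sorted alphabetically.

Answer: ["x"]

Analysis:
Block summaries:
  n0 def {q,x} use ∅
  n1 def {x} use {x}
  n2 def {f,q} use ∅
  n3 def {f,k,q} use ∅
  n4 def {x} use {k}
  n5 def {k,x} use {f,x}
  n6 def {q,x} use {k,q}
  n7 def {f} use ∅

Liveness:
  live n0: ∅→{x}
  live n1: {x}→∅
  live n2: ∅→∅
  live n3: ∅→{f,k,q}
  live n4: {f,k,q}→{f,k,q,x}
  live n5: {f,x}→∅
  live n6: {k,q}→∅
  live n7: ∅→∅

live-out(n0) = ["x"]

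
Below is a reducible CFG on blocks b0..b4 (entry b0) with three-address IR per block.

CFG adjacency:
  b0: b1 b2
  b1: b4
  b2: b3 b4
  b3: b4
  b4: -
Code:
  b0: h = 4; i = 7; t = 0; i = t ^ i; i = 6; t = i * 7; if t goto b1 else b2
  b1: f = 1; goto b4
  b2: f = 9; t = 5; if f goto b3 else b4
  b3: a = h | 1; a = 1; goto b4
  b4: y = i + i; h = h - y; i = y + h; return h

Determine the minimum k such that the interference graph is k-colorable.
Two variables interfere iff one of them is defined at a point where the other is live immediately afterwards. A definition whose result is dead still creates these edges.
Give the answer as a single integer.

Per-block:
  b0 def {h,i,t} use ∅
  b1 def {f} use ∅
  b2 def {f,t} use ∅
  b3 def {a} use {h}
  b4 def {h,i,y} use {h,i}

Live sets:
  b0 li=∅ lo={h,i}
  b1 li={h,i} lo={h,i}
  b2 li={h,i} lo={h,i}
  b3 li={h,i} lo={h,i}
  b4 li={h,i} lo=∅

Interfere edges:
  a — {h,i}
  f — {h,i,t}
  h — {a,f,i,t,y}
  i — {a,f,h,t}
  t — {f,h,i}
  y — {h}

Colouring:
  clique {f,h,i,t} ⇒ need ≥ 4
  4-colouring: R0={h}  R1={i,y}  R2={a,f}  R3={t}
  χ = 4

Answer: 4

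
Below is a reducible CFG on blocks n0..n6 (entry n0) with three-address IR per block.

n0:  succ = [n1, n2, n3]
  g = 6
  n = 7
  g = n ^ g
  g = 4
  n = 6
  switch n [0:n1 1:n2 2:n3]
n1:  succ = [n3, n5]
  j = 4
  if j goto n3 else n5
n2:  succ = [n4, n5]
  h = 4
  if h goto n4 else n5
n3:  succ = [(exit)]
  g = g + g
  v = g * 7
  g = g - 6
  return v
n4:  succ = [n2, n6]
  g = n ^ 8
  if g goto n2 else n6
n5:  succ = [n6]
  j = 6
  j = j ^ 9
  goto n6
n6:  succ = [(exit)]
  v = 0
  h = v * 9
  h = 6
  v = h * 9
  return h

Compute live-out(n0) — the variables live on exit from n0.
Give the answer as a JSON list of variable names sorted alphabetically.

Answer: ["g", "n"]

Working:
def/use:
  n0: {g,n} / ∅
  n1: {j} / ∅
  n2: {h} / ∅
  n3: {g,v} / {g}
  n4: {g} / {n}
  n5: {j} / ∅
  n6: {h,v} / ∅

Backward fixpoint:
  live n0: ∅→{g,n}
  live n1: {g}→{g}
  live n2: {n}→{n}
  live n3: {g}→∅
  live n4: {n}→{n}
  live n5: ∅→∅
  live n6: ∅→∅

live-out(n0) = ["g", "n"]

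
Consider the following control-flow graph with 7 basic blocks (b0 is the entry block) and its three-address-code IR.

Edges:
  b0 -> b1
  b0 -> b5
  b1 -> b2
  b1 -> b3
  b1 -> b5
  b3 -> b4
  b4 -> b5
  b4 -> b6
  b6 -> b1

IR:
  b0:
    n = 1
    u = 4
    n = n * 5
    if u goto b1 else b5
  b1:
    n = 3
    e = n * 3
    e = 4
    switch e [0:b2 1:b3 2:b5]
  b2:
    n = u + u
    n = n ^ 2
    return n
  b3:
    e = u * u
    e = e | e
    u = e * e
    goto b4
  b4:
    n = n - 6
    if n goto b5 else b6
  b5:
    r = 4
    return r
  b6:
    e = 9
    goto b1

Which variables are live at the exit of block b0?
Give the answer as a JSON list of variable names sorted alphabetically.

Per-block:
  b0: {n,u} / ∅
  b1: {e,n} / ∅
  b2: {n} / {u}
  b3: {e,u} / {u}
  b4: {n} / {n}
  b5: {r} / ∅
  b6: {e} / ∅

Liveness:
  b0 li=∅ lo={u}
  b1 li={u} lo={n,u}
  b2 li={u} lo=∅
  b3 li={n,u} lo={n,u}
  b4 li={n,u} lo={u}
  b5 li=∅ lo=∅
  b6 li={u} lo={u}

live-out(b0) = ["u"]

Answer: ["u"]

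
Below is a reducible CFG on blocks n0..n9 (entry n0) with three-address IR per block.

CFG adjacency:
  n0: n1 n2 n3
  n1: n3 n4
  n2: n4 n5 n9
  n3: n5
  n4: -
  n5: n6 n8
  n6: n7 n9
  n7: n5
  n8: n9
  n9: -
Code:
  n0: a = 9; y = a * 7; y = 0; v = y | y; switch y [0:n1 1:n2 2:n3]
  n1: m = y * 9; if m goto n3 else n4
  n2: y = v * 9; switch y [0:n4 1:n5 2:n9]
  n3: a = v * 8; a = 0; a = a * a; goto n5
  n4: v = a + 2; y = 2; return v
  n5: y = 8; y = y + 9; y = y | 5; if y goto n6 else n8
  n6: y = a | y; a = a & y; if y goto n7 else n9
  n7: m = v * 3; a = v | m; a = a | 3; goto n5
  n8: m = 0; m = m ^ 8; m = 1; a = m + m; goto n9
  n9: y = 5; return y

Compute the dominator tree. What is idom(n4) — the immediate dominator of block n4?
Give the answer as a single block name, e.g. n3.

Answer: n0

Derivation:
idom tree: n1←n0 n2←n0 n3←n0 n4←n0 n5←n0 n6←n5 n7←n6 n8←n5 n9←n0
Dom∩ at merges:
  n3: preds {n0,n1}: {n0} ∩ {n0,n1} = {n0}; idom=n0
  n4: preds {n1,n2}: {n0,n1} ∩ {n0,n2} = {n0}; idom=n0
  n5: preds {n2,n3,n7}: {n0,n2} ∩ {n0,n3} ∩ {n0,n5,n6,n7} = {n0}; idom=n0
  n9: preds {n2,n6,n8}: {n0,n2} ∩ {n0,n5,n6} ∩ {n0,n5,n8} = {n0}; idom=n0

idom(n4) = n0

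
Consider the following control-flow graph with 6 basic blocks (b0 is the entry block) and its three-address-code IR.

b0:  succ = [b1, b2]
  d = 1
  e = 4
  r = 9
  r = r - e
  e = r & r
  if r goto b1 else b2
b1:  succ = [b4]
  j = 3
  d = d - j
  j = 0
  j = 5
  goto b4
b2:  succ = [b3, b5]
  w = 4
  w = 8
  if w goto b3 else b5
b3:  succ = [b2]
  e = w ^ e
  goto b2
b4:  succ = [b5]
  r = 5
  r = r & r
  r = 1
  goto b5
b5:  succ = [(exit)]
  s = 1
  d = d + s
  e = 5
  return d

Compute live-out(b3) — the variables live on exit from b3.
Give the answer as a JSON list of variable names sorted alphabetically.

Answer: ["d", "e"]

Analysis:
Block summaries:
  b0: def={d,e,r} ue=∅
  b1: def={d,j} ue={d}
  b2: def={w} ue=∅
  b3: def={e} ue={e,w}
  b4: def={r} ue=∅
  b5: def={d,e,s} ue={d}

Liveness:
  b0: in=∅ out={d,e}
  b1: in={d} out={d}
  b2: in={d,e} out={d,e,w}
  b3: in={d,e,w} out={d,e}
  b4: in={d} out={d}
  b5: in={d} out=∅

live-out(b3) = ["d", "e"]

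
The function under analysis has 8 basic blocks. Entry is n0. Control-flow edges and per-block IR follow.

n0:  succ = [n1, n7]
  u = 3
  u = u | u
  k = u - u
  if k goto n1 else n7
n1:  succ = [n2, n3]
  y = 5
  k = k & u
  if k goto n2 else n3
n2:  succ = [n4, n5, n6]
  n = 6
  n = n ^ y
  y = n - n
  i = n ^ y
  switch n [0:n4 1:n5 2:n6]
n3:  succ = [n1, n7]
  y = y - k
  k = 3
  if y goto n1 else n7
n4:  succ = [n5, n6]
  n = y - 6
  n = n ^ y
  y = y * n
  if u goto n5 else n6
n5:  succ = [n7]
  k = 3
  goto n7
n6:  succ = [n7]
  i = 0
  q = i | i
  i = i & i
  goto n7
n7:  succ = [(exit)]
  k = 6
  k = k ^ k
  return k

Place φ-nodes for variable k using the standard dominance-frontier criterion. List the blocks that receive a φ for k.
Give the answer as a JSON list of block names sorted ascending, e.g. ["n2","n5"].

idom tree: n1←n0 n2←n1 n3←n1 n4←n2 n5←n2 n6←n2 n7←n0
Dom∩ at merges:
  n1: preds {n0,n3}: {n0} ∩ {n0,n1,n3} = {n0}; idom=n0
  n5: preds {n2,n4}: {n0,n1,n2} ∩ {n0,n1,n2,n4} = {n0,n1,n2}; idom=n2
  n6: preds {n2,n4}: {n0,n1,n2} ∩ {n0,n1,n2,n4} = {n0,n1,n2}; idom=n2
  n7: preds {n0,n3,n5,n6}: {n0} ∩ {n0,n1,n3} ∩ {n0,n1,n2,n5} ∩ {n0,n1,n2,n6} = {n0}; idom=n0

DF walk-up:
  join n1 pred n0: · stop@n0
  join n1 pred n3: n3→n1 stop@n0
  join n5 pred n2: · stop@n2
  join n5 pred n4: n4 stop@n2
  join n6 pred n2: · stop@n2
  join n6 pred n4: n4 stop@n2
  join n7 pred n0: · stop@n0
  join n7 pred n3: n3→n1 stop@n0
  join n7 pred n5: n5→n2→n1 stop@n0
  join n7 pred n6: n6→n2→n1 stop@n0
  DF(n0)=∅
  DF(n1)={n1,n7}
  DF(n2)={n7}
  DF(n3)={n1,n7}
  DF(n4)={n5,n6}
  DF(n5)={n7}
  DF(n6)={n7}
  DF(n7)=∅

φ for k: defs {n0,n1,n3,n5,n7}
  DF⁺ = {n1,n7}

Answer: ["n1", "n7"]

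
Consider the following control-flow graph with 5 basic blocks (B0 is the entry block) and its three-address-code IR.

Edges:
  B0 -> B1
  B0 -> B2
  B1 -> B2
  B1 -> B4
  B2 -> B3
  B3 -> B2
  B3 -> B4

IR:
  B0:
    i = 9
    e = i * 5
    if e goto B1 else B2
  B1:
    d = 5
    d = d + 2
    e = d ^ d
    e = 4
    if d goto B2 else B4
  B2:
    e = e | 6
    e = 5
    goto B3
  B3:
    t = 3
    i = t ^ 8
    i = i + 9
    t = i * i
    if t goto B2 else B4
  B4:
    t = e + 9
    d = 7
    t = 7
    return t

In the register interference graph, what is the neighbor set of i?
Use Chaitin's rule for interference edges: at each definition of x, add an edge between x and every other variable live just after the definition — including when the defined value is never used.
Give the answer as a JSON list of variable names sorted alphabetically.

Per-block:
  B0: def={e,i} ue=∅
  B1: def={d,e} ue=∅
  B2: def={e} ue={e}
  B3: def={i,t} ue=∅
  B4: def={d,t} ue={e}

Backward fixpoint:
  B0: in=∅ out={e}
  B1: in=∅ out={e}
  B2: in={e} out={e}
  B3: in={e} out={e}
  B4: in={e} out=∅

Interfere edges:
  d↔{e}
  e↔{d,i,t}
  i↔{e}
  t↔{e}

N(i) = ["e"]

Answer: ["e"]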